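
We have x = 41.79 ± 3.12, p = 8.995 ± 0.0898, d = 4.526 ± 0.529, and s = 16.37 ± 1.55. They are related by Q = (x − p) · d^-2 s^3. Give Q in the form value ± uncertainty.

7023 ± 2670

Let u = x − p = 32.80. δu = √(δx² + δp²) = √(9.73 + 0.00806) = 3.12, so δu/u = 0.0952.
Q is then a monomial in u, d, s:
δQ/Q = √((δu/u)² + (-2·δd/d)² + (3·δs/s)²) = √(0.00906 + 0.0546 + 0.0807) = 0.380
Q = 7023, so δQ = 0.380 × 7023 = 2670.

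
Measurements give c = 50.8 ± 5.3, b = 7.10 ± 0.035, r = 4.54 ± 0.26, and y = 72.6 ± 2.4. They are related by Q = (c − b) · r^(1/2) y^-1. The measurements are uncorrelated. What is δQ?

0.165

Let u = c − b = 43.7. δu = √(δc² + δb²) = √(28.1 + 0.00123) = 5.30, so δu/u = 0.121.
Q is then a monomial in u, r, y:
δQ/Q = √((δu/u)² + (½·δr/r)² + (-1·δy/y)²) = √(0.0147 + 0.000820 + 0.00109) = 0.129
Q = 1.28, so δQ = 0.129 × 1.28 = 0.165.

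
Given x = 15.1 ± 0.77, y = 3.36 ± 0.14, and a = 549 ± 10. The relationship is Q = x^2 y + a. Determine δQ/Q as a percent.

Let p = x^2·y = 766. δp/p = √((2·δx/x)² + (1·δy/y)²) = √(0.0104 + 0.00174) = 0.110, so δp = 84.4.
Q = p + a: δQ = √(δp² + δa²) = √(7120 + 100) = 85.0
Q = 1320, so δQ/Q = 85.0/1320 = 0.0646.

6.46%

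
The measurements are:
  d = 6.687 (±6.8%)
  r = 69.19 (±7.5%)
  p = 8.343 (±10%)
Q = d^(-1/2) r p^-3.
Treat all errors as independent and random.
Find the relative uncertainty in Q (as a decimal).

0.311

Q is a product of powers, so relative uncertainties combine in quadrature:
  (−½·δd/d)² = (-0.5×0.0680)² = 0.00116;  (1·δr/r)² = (1×0.0750)² = 0.00562;  (-3·δp/p)² = (-3×0.100)² = 0.0900
δQ/Q = √(0.0968) = 0.311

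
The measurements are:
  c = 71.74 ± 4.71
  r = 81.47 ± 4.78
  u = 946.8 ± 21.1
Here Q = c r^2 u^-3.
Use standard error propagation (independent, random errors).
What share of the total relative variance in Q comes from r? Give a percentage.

(δQ/Q)² = (1·δc/c)² + (2·δr/r)² + (-3·δu/u)²
  c term: (1×0.0657)² = 0.00431
  r term: (2×0.0587)² = 0.0138
  u term: (-3×0.0223)² = 0.00447
Total = 0.0225. Share from r = 0.0138/0.0225 = 0.611.

61.1%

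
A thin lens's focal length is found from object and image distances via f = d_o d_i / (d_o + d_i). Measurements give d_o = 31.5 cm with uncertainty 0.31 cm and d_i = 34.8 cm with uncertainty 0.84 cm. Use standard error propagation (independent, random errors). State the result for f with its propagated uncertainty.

∂f/∂d_o = (d_i/(d_o+d_i))² = 0.276;  ∂f/∂d_i = (d_o/(d_o+d_i))² = 0.226
δf = √((∂f/∂d_o · δd_o)² + (∂f/∂d_i · δd_i)²) = √(0.00729 + 0.0360) = 0.208 cm
f = 16.5 cm.

16.5 ± 0.208 cm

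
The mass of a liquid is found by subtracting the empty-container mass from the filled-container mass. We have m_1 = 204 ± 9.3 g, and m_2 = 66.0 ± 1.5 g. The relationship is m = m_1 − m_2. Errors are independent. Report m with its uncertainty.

Each term contributes (cᵢ δxᵢ)² to (δm)²:
  (δm_1)² = 86.5;  (δm_2)² = 2.25
δm = √(88.7) = 9.42 g
m = 138 g.

138 ± 9.42 g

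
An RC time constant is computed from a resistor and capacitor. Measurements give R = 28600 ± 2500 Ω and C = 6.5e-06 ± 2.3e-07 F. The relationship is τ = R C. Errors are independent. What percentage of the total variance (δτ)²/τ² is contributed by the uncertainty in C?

(δτ/τ)² = (1·δR/R)² + (1·δC/C)²
  R term: (1×0.0874)² = 0.00764
  C term: (1×0.0354)² = 0.00125
Total = 0.00889. Share from C = 0.00125/0.00889 = 0.141.

14.1%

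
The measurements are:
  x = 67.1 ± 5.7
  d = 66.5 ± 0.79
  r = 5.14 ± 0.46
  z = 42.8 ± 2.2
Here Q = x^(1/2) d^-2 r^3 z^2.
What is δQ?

Q is a product of powers, so relative uncertainties combine in quadrature:
  (½·δx/x)² = (0.5×0.0849)² = 0.00180;  (-2·δd/d)² = (-2×0.0119)² = 0.000565;  (3·δr/r)² = (3×0.0895)² = 0.0721;  (2·δz/z)² = (2×0.0514)² = 0.0106
δQ/Q = √(0.0850) = 0.292
Q = 461, so δQ = 0.292 × 461 = 134.

134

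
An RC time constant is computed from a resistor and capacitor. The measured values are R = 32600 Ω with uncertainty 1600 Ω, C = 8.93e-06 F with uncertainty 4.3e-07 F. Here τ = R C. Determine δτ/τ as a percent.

6.88%

Each factor contributes (exponent × relative error)² to (δτ/τ)²:
  (1·δR/R)² = (1×0.0491)² = 0.00241;  (1·δC/C)² = (1×0.0482)² = 0.00232
δτ/τ = √(0.00473) = 0.0688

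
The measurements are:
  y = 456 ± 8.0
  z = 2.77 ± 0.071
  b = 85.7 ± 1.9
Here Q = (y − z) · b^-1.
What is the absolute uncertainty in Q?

0.150

Let u = y − z = 453. δu = √(δy² + δz²) = √(64.0 + 0.00504) = 8.00, so δu/u = 0.0177.
Q is then a monomial in u, b:
δQ/Q = √((δu/u)² + (-1·δb/b)²) = √(0.000312 + 0.000492) = 0.0283
Q = 5.29, so δQ = 0.0283 × 5.29 = 0.150.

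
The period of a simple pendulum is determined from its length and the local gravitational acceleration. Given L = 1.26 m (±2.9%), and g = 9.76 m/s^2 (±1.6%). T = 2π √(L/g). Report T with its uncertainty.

2.26 ± 0.0374 s

Relative error in a monomial: (δT/T)² = Σ (nᵢ · δxᵢ/xᵢ)².
  (½·δL/L)² = (0.5×0.0290)² = 0.000210;  (−½·δg/g)² = (-0.5×0.0160)² = 6.4e-05
δT/T = √(0.000274) = 0.0166
T = 2.26 s, so δT = 0.0166 × 2.26 = 0.0374 s.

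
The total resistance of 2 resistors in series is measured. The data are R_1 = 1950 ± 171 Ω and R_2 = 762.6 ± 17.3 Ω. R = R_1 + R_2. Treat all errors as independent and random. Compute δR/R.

For a sum/difference, combine absolute errors in quadrature:
  (δR_1)² = 29200;  (δR_2)² = 299
δR = √(29500) = 172 Ω
R = 2713 Ω, so δR/R = 172/2713 = 0.0634.

0.0634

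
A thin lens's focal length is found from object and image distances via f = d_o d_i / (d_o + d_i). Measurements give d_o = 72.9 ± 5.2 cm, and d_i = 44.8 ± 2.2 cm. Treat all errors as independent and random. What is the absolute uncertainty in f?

∂f/∂d_o = (d_i/(d_o+d_i))² = 0.145;  ∂f/∂d_i = (d_o/(d_o+d_i))² = 0.384
δf = √((∂f/∂d_o · δd_o)² + (∂f/∂d_i · δd_i)²) = √(0.568 + 0.712) = 1.13 cm

1.13 cm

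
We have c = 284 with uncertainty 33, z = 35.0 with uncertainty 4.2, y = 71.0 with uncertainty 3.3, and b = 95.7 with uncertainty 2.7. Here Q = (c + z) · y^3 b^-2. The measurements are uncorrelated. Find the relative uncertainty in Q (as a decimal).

0.183

Let u = c + z = 319. δu = √(δc² + δz²) = √(1090 + 17.6) = 33.3, so δu/u = 0.104.
Q is then a monomial in u, y, b:
δQ/Q = √((δu/u)² + (3·δy/y)² + (-2·δb/b)²) = √(0.0109 + 0.0194 + 0.00318) = 0.183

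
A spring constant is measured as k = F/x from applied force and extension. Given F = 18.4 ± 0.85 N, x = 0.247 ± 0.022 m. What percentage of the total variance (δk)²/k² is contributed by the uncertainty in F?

(δk/k)² = (1·δF/F)² + (-1·δx/x)²
  F term: (1×0.0462)² = 0.00213
  x term: (-1×0.0891)² = 0.00793
Total = 0.0101. Share from F = 0.00213/0.0101 = 0.212.

21.2%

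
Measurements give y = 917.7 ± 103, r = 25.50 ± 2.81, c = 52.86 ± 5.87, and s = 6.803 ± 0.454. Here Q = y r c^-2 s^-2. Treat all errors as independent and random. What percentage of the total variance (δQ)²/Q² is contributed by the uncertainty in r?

13.2%

(δQ/Q)² = (1·δy/y)² + (1·δr/r)² + (-2·δc/c)² + (-2·δs/s)²
  y term: (1×0.112)² = 0.0126
  r term: (1×0.110)² = 0.0121
  c term: (-2×0.111)² = 0.0493
  s term: (-2×0.0667)² = 0.0178
Total = 0.0919. Share from r = 0.0121/0.0919 = 0.132.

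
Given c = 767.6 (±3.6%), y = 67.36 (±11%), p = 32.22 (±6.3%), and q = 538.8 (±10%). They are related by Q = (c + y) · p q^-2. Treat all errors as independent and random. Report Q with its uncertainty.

Let u = c + y = 835.0. δu = √(δc² + δy²) = √(764 + 54.9) = 28.6, so δu/u = 0.0343.
Q is then a monomial in u, p, q:
δQ/Q = √((δu/u)² + (1·δp/p)² + (-2·δq/q)²) = √(0.00117 + 0.00397 + 0.0400) = 0.212
Q = 0.09267, so δQ = 0.212 × 0.09267 = 0.0197.

0.09267 ± 0.0197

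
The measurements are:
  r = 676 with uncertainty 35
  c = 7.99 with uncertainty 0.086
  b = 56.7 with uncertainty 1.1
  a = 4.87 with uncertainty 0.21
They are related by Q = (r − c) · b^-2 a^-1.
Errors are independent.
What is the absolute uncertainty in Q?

0.00334

Let u = r − c = 668. δu = √(δr² + δc²) = √(1220 + 0.00740) = 35.0, so δu/u = 0.0524.
Q is then a monomial in u, b, a:
δQ/Q = √((δu/u)² + (-2·δb/b)² + (-1·δa/a)²) = √(0.00275 + 0.00151 + 0.00186) = 0.0782
Q = 0.0427, so δQ = 0.0782 × 0.0427 = 0.00334.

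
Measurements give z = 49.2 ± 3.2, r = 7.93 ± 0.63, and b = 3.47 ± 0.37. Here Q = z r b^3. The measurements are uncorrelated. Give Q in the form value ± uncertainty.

For a monomial Q ∝ z, r, b^3, fractional errors add in quadrature:
  (1·δz/z)² = (1×0.0650)² = 0.00423;  (1·δr/r)² = (1×0.0794)² = 0.00631;  (3·δb/b)² = (3×0.107)² = 0.102
δQ/Q = √(0.113) = 0.336
Q = 16300, so δQ = 0.336 × 16300 = 5480.

16300 ± 5480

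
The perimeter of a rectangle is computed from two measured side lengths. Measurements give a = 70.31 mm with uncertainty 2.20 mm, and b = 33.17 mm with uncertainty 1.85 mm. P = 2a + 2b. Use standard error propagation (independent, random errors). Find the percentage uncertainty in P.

Sums and differences: (δP)² = Σ (cᵢ δxᵢ)².
  (2·δa)² = 19.4;  (2·δb)² = 13.7
δP = √(33.1) = 5.75 mm
P = 207.0 mm, so δP/P = 5.75/207.0 = 0.0278.

2.78%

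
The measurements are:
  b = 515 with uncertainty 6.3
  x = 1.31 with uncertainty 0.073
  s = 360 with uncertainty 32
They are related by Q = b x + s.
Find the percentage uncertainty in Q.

4.84%

Let p = b·x = 675. δp/p = √((1·δb/b)² + (1·δx/x)²) = √(0.000150 + 0.00311) = 0.0571, so δp = 38.5.
Q = p + s: δQ = √(δp² + δs²) = √(1480 + 1020) = 50.1
Q = 1030, so δQ/Q = 50.1/1030 = 0.0484.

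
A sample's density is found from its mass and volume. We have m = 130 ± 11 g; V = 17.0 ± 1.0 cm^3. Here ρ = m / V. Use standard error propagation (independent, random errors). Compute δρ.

0.788 g/cm^3

ρ is a product of powers, so relative uncertainties combine in quadrature:
  (1·δm/m)² = (1×0.0846)² = 0.00716;  (-1·δV/V)² = (-1×0.0588)² = 0.00346
δρ/ρ = √(0.0106) = 0.103
ρ = 7.65 g/cm^3, so δρ = 0.103 × 7.65 = 0.788 g/cm^3.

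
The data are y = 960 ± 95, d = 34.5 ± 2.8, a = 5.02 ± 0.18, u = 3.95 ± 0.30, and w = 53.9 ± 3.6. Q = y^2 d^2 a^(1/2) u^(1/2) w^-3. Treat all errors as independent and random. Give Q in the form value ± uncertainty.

Since Q is a product/quotient, work with relative uncertainties:
  (2·δy/y)² = (2×0.0990)² = 0.0392;  (2·δd/d)² = (2×0.0812)² = 0.0263;  (½·δa/a)² = (0.5×0.0359)² = 0.000321;  (½·δu/u)² = (0.5×0.0759)² = 0.00144;  (-3·δw/w)² = (-3×0.0668)² = 0.0401
δQ/Q = √(0.107) = 0.328
Q = 31200, so δQ = 0.328 × 31200 = 10200.

31200 ± 10200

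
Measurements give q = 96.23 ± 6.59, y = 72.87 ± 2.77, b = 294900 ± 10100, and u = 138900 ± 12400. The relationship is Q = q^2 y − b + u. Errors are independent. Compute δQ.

97200

Let p = q^2·y = 674800. δp/p = √((2·δq/q)² + (1·δy/y)²) = √(0.0188 + 0.00144) = 0.142, so δp = 95900.
Q = p − b + u: δQ = √(δp² + δb² + δu²) = √(9.2e+09 + 1.02e+08 + 1.54e+08) = 97200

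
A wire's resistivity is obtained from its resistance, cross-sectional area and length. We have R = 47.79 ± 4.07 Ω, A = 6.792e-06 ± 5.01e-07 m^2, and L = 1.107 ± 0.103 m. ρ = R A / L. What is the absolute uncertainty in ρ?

Products/powers → add relative errors in quadrature, weighted by exponent:
  (1·δR/R)² = (1×0.0852)² = 0.00725;  (1·δA/A)² = (1×0.0738)² = 0.00544;  (-1·δL/L)² = (-1×0.0930)² = 0.00866
δρ/ρ = √(0.0214) = 0.146
ρ = 0.0002932 Ω·m, so δρ = 0.146 × 0.0002932 = 4.28e-05 Ω·m.

4.28e-05 Ω·m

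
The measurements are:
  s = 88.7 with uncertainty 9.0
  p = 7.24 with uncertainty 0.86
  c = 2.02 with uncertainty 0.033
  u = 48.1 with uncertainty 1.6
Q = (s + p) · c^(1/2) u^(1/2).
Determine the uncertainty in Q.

Let w = s + p = 95.9. δw = √(δs² + δp²) = √(81.0 + 0.740) = 9.04, so δw/w = 0.0942.
Q is then a monomial in w, c, u:
δQ/Q = √((δw/w)² + (½·δc/c)² + (½·δu/u)²) = √(0.00888 + 6.67e-05 + 0.000277) = 0.0960
Q = 946, so δQ = 0.0960 × 946 = 90.8.

90.8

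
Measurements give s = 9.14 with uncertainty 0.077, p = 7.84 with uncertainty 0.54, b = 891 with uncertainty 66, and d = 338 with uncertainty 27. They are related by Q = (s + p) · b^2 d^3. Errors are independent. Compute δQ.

1.48e+14

Let u = s + p = 17.0. δu = √(δs² + δp²) = √(0.00593 + 0.292) = 0.545, so δu/u = 0.0321.
Q is then a monomial in u, b, d:
δQ/Q = √((δu/u)² + (2·δb/b)² + (3·δd/d)²) = √(0.00103 + 0.0219 + 0.0574) = 0.284
Q = 5.21e+14, so δQ = 0.284 × 5.21e+14 = 1.48e+14.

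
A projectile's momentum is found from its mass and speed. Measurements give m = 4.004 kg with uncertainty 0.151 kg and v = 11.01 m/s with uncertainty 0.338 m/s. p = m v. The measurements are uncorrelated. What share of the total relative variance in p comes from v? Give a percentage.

(δp/p)² = (1·δm/m)² + (1·δv/v)²
  m term: (1×0.0377)² = 0.00142
  v term: (1×0.0307)² = 0.000942
Total = 0.00236. Share from v = 0.000942/0.00236 = 0.399.

39.9%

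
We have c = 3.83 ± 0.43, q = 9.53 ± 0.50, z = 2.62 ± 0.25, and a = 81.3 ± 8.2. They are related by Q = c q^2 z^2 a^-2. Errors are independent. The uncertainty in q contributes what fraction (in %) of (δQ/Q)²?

(δQ/Q)² = (1·δc/c)² + (2·δq/q)² + (2·δz/z)² + (-2·δa/a)²
  c term: (1×0.112)² = 0.0126
  q term: (2×0.0525)² = 0.0110
  z term: (2×0.0954)² = 0.0364
  a term: (-2×0.101)² = 0.0407
Total = 0.101. Share from q = 0.0110/0.101 = 0.109.

10.9%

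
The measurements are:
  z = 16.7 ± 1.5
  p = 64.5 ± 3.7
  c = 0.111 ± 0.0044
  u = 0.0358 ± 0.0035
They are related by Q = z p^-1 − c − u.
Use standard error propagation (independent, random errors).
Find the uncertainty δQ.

Let w = z·p^-1 = 0.259. δw/w = √((1·δz/z)² + (-1·δp/p)²) = √(0.00807 + 0.00329) = 0.107, so δw = 0.0276.
Q = w − c − u: δQ = √(δw² + δc² + δu²) = √(0.000761 + 1.94e-05 + 1.23e-05) = 0.0282

0.0282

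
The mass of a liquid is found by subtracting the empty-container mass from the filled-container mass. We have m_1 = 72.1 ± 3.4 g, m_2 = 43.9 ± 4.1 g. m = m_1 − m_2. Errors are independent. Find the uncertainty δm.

Each term contributes (cᵢ δxᵢ)² to (δm)²:
  (δm_1)² = 11.6;  (δm_2)² = 16.8
δm = √(28.4) = 5.33 g

5.33 g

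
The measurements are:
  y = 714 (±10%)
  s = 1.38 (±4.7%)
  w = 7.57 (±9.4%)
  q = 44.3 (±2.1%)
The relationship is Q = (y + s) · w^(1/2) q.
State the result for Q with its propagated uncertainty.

Let u = y + s = 715. δu = √(δy² + δs²) = √(5100 + 0.00421) = 71.4, so δu/u = 0.0998.
Q is then a monomial in u, w, q:
δQ/Q = √((δu/u)² + (½·δw/w)² + (1·δq/q)²) = √(0.00996 + 0.00221 + 0.000441) = 0.112
Q = 87200, so δQ = 0.112 × 87200 = 9790.

87200 ± 9790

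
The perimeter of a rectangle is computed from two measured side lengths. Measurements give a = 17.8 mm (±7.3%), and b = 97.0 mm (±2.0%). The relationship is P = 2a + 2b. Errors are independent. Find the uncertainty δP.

4.67 mm

P is a linear combination, so absolute uncertainties add in quadrature:
  (2·δa)² = 6.75;  (2·δb)² = 15.1
δP = √(21.8) = 4.67 mm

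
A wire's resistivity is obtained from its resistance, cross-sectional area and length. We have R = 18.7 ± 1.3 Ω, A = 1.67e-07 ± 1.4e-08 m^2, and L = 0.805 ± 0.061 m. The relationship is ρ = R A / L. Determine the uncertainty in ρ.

Each factor contributes (exponent × relative error)² to (δρ/ρ)²:
  (1·δR/R)² = (1×0.0695)² = 0.00483;  (1·δA/A)² = (1×0.0838)² = 0.00703;  (-1·δL/L)² = (-1×0.0758)² = 0.00574
δρ/ρ = √(0.0176) = 0.133
ρ = 3.88e-06 Ω·m, so δρ = 0.133 × 3.88e-06 = 5.15e-07 Ω·m.

5.15e-07 Ω·m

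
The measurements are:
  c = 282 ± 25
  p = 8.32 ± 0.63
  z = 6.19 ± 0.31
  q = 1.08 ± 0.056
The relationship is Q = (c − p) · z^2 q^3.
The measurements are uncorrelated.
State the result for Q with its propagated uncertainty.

Let u = c − p = 274. δu = √(δc² + δp²) = √(625 + 0.397) = 25.0, so δu/u = 0.0914.
Q is then a monomial in u, z, q:
δQ/Q = √((δu/u)² + (2·δz/z)² + (3·δq/q)²) = √(0.00835 + 0.0100 + 0.0242) = 0.206
Q = 13200, so δQ = 0.206 × 13200 = 2730.

13200 ± 2730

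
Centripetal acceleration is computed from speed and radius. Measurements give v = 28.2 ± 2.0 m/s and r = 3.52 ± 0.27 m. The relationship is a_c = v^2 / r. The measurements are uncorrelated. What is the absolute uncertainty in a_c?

a_c is a product of powers, so relative uncertainties combine in quadrature:
  (2·δv/v)² = (2×0.0709)² = 0.0201;  (-1·δr/r)² = (-1×0.0767)² = 0.00588
δa_c/a_c = √(0.0260) = 0.161
a_c = 226 m/s^2, so δa_c = 0.161 × 226 = 36.4 m/s^2.

36.4 m/s^2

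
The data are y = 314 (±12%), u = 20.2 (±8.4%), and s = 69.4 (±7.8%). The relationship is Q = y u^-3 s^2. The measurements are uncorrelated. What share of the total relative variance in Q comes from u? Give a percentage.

62.1%

(δQ/Q)² = (1·δy/y)² + (-3·δu/u)² + (2·δs/s)²
  y term: (1×0.120)² = 0.0144
  u term: (-3×0.0840)² = 0.0635
  s term: (2×0.0780)² = 0.0243
Total = 0.102. Share from u = 0.0635/0.102 = 0.621.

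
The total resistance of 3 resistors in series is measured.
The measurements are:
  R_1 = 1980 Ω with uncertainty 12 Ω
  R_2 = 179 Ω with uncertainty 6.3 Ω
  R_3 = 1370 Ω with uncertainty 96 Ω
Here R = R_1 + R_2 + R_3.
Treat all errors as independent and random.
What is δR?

97.0 Ω

R is a linear combination, so absolute uncertainties add in quadrature:
  (δR_1)² = 144;  (δR_2)² = 39.7;  (δR_3)² = 9220
δR = √(9400) = 97.0 Ω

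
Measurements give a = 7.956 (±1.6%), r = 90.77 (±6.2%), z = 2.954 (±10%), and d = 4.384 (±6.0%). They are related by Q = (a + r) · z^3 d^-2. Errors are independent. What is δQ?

43.4

Let u = a + r = 98.73. δu = √(δa² + δr²) = √(0.0162 + 31.7) = 5.63, so δu/u = 0.0570.
Q is then a monomial in u, z, d:
δQ/Q = √((δu/u)² + (3·δz/z)² + (-2·δd/d)²) = √(0.00325 + 0.0900 + 0.0144) = 0.328
Q = 132.4, so δQ = 0.328 × 132.4 = 43.4.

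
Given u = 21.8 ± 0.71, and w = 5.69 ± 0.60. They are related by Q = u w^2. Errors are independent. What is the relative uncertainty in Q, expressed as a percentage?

Since Q is a product/quotient, work with relative uncertainties:
  (1·δu/u)² = (1×0.0326)² = 0.00106;  (2·δw/w)² = (2×0.105)² = 0.0445
δQ/Q = √(0.0455) = 0.213

21.3%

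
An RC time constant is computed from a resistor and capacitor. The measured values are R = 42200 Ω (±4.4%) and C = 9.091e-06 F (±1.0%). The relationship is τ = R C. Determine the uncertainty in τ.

Relative error in a monomial: (δτ/τ)² = Σ (nᵢ · δxᵢ/xᵢ)².
  (1·δR/R)² = (1×0.0440)² = 0.00194;  (1·δC/C)² = (1×0.0100)² = 0.000100
δτ/τ = √(0.00204) = 0.0451
τ = 0.3836 s, so δτ = 0.0451 × 0.3836 = 0.0173 s.

0.0173 s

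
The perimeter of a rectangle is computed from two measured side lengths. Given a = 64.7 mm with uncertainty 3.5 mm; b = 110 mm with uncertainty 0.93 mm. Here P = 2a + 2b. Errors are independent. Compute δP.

Absolute uncertainties add in quadrature for a linear combination:
  (2·δa)² = 49.0;  (2·δb)² = 3.46
δP = √(52.5) = 7.24 mm

7.24 mm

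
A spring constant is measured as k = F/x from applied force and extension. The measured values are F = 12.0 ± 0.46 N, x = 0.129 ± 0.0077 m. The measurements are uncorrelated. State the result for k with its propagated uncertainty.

93.0 ± 6.60 N/m

Products/powers → add relative errors in quadrature, weighted by exponent:
  (1·δF/F)² = (1×0.0383)² = 0.00147;  (-1·δx/x)² = (-1×0.0597)² = 0.00356
δk/k = √(0.00503) = 0.0709
k = 93.0 N/m, so δk = 0.0709 × 93.0 = 6.60 N/m.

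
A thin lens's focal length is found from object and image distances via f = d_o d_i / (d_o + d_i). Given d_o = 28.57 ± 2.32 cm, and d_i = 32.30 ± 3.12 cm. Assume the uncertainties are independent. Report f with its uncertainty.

∂f/∂d_o = (d_i/(d_o+d_i))² = 0.282;  ∂f/∂d_i = (d_o/(d_o+d_i))² = 0.220
δf = √((∂f/∂d_o · δd_o)² + (∂f/∂d_i · δd_i)²) = √(0.427 + 0.472) = 0.948 cm
f = 15.16 cm.

15.16 ± 0.948 cm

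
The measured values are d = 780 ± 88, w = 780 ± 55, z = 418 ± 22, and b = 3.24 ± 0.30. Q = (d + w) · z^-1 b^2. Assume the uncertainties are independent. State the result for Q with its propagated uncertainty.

Let u = d + w = 1560. δu = √(δd² + δw²) = √(7740 + 3020) = 104, so δu/u = 0.0665.
Q is then a monomial in u, z, b:
δQ/Q = √((δu/u)² + (-1·δz/z)² + (2·δb/b)²) = √(0.00443 + 0.00277 + 0.0343) = 0.204
Q = 39.2, so δQ = 0.204 × 39.2 = 7.98.

39.2 ± 7.98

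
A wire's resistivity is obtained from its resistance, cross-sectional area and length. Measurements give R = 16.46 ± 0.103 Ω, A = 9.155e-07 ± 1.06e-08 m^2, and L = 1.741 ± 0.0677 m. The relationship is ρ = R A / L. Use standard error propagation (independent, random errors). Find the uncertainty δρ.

Relative error in a monomial: (δρ/ρ)² = Σ (nᵢ · δxᵢ/xᵢ)².
  (1·δR/R)² = (1×0.00626)² = 3.92e-05;  (1·δA/A)² = (1×0.0116)² = 0.000134;  (-1·δL/L)² = (-1×0.0389)² = 0.00151
δρ/ρ = √(0.00169) = 0.0411
ρ = 8.655e-06 Ω·m, so δρ = 0.0411 × 8.655e-06 = 3.55e-07 Ω·m.

3.55e-07 Ω·m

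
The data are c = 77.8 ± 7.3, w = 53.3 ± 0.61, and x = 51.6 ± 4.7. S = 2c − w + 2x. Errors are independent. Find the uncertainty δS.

17.4

S is a linear combination, so absolute uncertainties add in quadrature:
  (2·δc)² = 213;  (δw)² = 0.372;  (2·δx)² = 88.4
δS = √(302) = 17.4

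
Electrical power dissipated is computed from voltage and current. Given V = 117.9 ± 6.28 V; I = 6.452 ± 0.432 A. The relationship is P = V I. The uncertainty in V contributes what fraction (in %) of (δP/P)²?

38.8%

(δP/P)² = (1·δV/V)² + (1·δI/I)²
  V term: (1×0.0533)² = 0.00284
  I term: (1×0.0670)² = 0.00448
Total = 0.00732. Share from V = 0.00284/0.00732 = 0.388.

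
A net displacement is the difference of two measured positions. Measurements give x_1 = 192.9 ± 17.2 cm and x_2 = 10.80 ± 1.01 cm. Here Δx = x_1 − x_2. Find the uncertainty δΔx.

17.2 cm

Δx is a linear combination, so absolute uncertainties add in quadrature:
  (δx_1)² = 296;  (δx_2)² = 1.02
δΔx = √(297) = 17.2 cm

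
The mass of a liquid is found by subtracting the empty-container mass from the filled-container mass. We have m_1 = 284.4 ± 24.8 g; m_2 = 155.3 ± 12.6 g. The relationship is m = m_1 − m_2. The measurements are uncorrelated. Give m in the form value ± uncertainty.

129.1 ± 27.8 g

m is a linear combination, so absolute uncertainties add in quadrature:
  (δm_1)² = 615;  (δm_2)² = 159
δm = √(774) = 27.8 g
m = 129.1 g.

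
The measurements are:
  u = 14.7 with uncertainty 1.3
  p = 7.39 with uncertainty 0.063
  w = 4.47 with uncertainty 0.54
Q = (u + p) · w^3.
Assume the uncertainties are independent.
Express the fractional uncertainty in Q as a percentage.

36.7%

Let h = u + p = 22.1. δh = √(δu² + δp²) = √(1.69 + 0.00397) = 1.30, so δh/h = 0.0589.
Q is then a monomial in h, w:
δQ/Q = √((δh/h)² + (3·δw/w)²) = √(0.00347 + 0.131) = 0.367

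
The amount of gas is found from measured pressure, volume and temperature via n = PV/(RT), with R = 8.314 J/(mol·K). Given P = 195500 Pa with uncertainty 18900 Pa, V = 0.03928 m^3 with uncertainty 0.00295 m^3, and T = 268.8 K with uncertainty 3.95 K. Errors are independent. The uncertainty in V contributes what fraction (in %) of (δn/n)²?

37.1%

(δn/n)² = (1·δP/P)² + (1·δV/V)² + (-1·δT/T)²
  P term: (1×0.0967)² = 0.00935
  V term: (1×0.0751)² = 0.00564
  T term: (-1×0.0147)² = 0.000216
Total = 0.0152. Share from V = 0.00564/0.0152 = 0.371.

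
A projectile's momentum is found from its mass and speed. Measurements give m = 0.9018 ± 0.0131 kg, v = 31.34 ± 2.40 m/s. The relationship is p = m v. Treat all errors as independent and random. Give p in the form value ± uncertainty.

Products/powers → add relative errors in quadrature, weighted by exponent:
  (1·δm/m)² = (1×0.0145)² = 0.000211;  (1·δv/v)² = (1×0.0766)² = 0.00586
δp/p = √(0.00608) = 0.0779
p = 28.26 kg·m/s, so δp = 0.0779 × 28.26 = 2.20 kg·m/s.

28.26 ± 2.20 kg·m/s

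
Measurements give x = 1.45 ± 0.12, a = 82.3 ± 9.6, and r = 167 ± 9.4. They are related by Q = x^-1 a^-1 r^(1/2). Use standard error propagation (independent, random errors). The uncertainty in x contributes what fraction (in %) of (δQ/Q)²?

(δQ/Q)² = (-1·δx/x)² + (-1·δa/a)² + (½·δr/r)²
  x term: (-1×0.0828)² = 0.00685
  a term: (-1×0.117)² = 0.0136
  r term: (0.5×0.0563)² = 0.000792
Total = 0.0212. Share from x = 0.00685/0.0212 = 0.322.

32.2%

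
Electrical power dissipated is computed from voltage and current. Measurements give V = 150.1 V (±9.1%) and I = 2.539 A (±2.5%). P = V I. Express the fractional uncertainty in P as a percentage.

Since P is a product/quotient, work with relative uncertainties:
  (1·δV/V)² = (1×0.0910)² = 0.00828;  (1·δI/I)² = (1×0.0250)² = 0.000625
δP/P = √(0.00891) = 0.0944

9.44%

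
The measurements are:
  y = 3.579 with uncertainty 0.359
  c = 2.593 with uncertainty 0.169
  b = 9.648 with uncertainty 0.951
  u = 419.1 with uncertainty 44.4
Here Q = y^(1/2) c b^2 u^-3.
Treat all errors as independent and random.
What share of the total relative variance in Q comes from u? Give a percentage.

68.9%

(δQ/Q)² = (½·δy/y)² + (1·δc/c)² + (2·δb/b)² + (-3·δu/u)²
  y term: (0.5×0.100)² = 0.00252
  c term: (1×0.0652)² = 0.00425
  b term: (2×0.0986)² = 0.0389
  u term: (-3×0.106)² = 0.101
Total = 0.147. Share from u = 0.101/0.147 = 0.689.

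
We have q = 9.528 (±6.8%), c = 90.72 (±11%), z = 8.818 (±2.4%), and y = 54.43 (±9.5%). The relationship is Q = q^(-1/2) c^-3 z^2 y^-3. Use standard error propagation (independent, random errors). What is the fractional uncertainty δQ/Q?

For a monomial Q ∝ q^(-1/2), c^-3, z^2, y^-3, fractional errors add in quadrature:
  (−½·δq/q)² = (-0.5×0.0680)² = 0.00116;  (-3·δc/c)² = (-3×0.110)² = 0.109;  (2·δz/z)² = (2×0.0240)² = 0.00230;  (-3·δy/y)² = (-3×0.0950)² = 0.0812
δQ/Q = √(0.194) = 0.440

0.440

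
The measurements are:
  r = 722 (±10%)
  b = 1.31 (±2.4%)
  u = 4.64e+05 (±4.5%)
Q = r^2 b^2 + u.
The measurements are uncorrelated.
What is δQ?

Let p = r^2·b^2 = 8.95e+05. δp/p = √((2·δr/r)² + (2·δb/b)²) = √(0.0400 + 0.00230) = 0.206, so δp = 1.84e+05.
Q = p + u: δQ = √(δp² + δu²) = √(3.39e+10 + 4.36e+08) = 1.85e+05

1.85e+05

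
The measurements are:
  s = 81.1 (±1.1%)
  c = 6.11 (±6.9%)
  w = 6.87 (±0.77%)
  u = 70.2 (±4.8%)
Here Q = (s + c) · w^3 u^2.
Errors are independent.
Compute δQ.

1.38e+07

Let h = s + c = 87.2. δh = √(δs² + δc²) = √(0.796 + 0.178) = 0.987, so δh/h = 0.0113.
Q is then a monomial in h, w, u:
δQ/Q = √((δh/h)² + (3·δw/w)² + (2·δu/u)²) = √(0.000128 + 0.000534 + 0.00922) = 0.0994
Q = 1.39e+08, so δQ = 0.0994 × 1.39e+08 = 1.38e+07.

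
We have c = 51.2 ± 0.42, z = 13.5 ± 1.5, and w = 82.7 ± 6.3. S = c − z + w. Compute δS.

S is a linear combination, so absolute uncertainties add in quadrature:
  (δc)² = 0.176;  (δz)² = 2.25;  (δw)² = 39.7
δS = √(42.1) = 6.49

6.49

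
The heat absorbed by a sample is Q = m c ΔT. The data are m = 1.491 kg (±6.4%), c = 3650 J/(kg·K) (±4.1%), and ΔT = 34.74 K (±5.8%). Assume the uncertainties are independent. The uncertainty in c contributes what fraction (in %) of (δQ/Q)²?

(δQ/Q)² = (1·δm/m)² + (1·δc/c)² + (1·δΔT/ΔT)²
  m term: (1×0.0640)² = 0.00410
  c term: (1×0.0410)² = 0.00168
  ΔT term: (1×0.0580)² = 0.00336
Total = 0.00914. Share from c = 0.00168/0.00914 = 0.184.

18.4%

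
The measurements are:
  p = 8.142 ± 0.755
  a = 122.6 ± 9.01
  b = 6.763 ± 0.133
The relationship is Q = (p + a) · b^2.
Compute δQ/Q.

0.0796

Let u = p + a = 130.7. δu = √(δp² + δa²) = √(0.570 + 81.2) = 9.04, so δu/u = 0.0692.
Q is then a monomial in u, b:
δQ/Q = √((δu/u)² + (2·δb/b)²) = √(0.00478 + 0.00155) = 0.0796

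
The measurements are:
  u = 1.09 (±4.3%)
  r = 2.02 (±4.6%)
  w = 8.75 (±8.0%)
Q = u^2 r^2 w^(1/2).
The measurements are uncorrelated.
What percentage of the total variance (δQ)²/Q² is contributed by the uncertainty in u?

(δQ/Q)² = (2·δu/u)² + (2·δr/r)² + (½·δw/w)²
  u term: (2×0.0430)² = 0.00740
  r term: (2×0.0460)² = 0.00846
  w term: (0.5×0.0800)² = 0.00160
Total = 0.0175. Share from u = 0.00740/0.0175 = 0.424.

42.4%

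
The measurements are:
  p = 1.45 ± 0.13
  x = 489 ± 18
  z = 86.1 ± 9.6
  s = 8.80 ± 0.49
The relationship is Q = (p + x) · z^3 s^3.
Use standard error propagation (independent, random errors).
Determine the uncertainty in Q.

8.01e+10

Let u = p + x = 490. δu = √(δp² + δx²) = √(0.0169 + 324) = 18.0, so δu/u = 0.0367.
Q is then a monomial in u, z, s:
δQ/Q = √((δu/u)² + (3·δz/z)² + (3·δs/s)²) = √(0.00135 + 0.112 + 0.0279) = 0.376
Q = 2.13e+11, so δQ = 0.376 × 2.13e+11 = 8.01e+10.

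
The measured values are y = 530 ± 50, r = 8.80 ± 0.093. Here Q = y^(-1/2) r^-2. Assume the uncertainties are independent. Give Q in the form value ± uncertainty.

Since Q is a product/quotient, work with relative uncertainties:
  (−½·δy/y)² = (-0.5×0.0943)² = 0.00222;  (-2·δr/r)² = (-2×0.0106)² = 0.000447
δQ/Q = √(0.00267) = 0.0517
Q = 0.000561, so δQ = 0.0517 × 0.000561 = 2.9e-05.

(5.61 ± 0.290) × 10^-4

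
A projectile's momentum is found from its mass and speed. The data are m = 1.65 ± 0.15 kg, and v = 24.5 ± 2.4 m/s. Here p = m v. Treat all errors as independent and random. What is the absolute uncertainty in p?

5.40 kg·m/s

Relative error in a monomial: (δp/p)² = Σ (nᵢ · δxᵢ/xᵢ)².
  (1·δm/m)² = (1×0.0909)² = 0.00826;  (1·δv/v)² = (1×0.0980)² = 0.00960
δp/p = √(0.0179) = 0.134
p = 40.4 kg·m/s, so δp = 0.134 × 40.4 = 5.40 kg·m/s.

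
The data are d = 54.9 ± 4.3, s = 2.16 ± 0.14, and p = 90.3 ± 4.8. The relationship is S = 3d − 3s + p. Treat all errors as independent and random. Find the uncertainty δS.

For a sum/difference, combine absolute errors in quadrature:
  (3·δd)² = 166;  (3·δs)² = 0.176;  (δp)² = 23.0
δS = √(190) = 13.8

13.8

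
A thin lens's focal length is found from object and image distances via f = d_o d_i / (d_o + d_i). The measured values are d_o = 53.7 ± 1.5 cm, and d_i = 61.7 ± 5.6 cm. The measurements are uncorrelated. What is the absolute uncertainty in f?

1.29 cm

∂f/∂d_o = (d_i/(d_o+d_i))² = 0.286;  ∂f/∂d_i = (d_o/(d_o+d_i))² = 0.217
δf = √((∂f/∂d_o · δd_o)² + (∂f/∂d_i · δd_i)²) = √(0.184 + 1.47) = 1.29 cm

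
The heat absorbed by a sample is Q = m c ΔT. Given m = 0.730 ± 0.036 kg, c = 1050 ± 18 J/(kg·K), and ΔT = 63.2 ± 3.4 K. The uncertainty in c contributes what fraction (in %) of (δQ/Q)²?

(δQ/Q)² = (1·δm/m)² + (1·δc/c)² + (1·δΔT/ΔT)²
  m term: (1×0.0493)² = 0.00243
  c term: (1×0.0171)² = 0.000294
  ΔT term: (1×0.0538)² = 0.00289
Total = 0.00562. Share from c = 0.000294/0.00562 = 0.0523.

5.23%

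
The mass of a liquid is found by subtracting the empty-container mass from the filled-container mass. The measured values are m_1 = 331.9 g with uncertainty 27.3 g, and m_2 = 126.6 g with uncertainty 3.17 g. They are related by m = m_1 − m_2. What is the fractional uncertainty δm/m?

0.134

m is a linear combination, so absolute uncertainties add in quadrature:
  (δm_1)² = 745;  (δm_2)² = 10.0
δm = √(755) = 27.5 g
m = 205.3 g, so δm/m = 27.5/205.3 = 0.134.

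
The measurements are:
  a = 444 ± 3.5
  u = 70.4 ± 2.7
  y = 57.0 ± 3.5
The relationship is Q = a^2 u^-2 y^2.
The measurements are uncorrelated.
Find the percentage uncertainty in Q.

14.6%

Products/powers → add relative errors in quadrature, weighted by exponent:
  (2·δa/a)² = (2×0.00788)² = 0.000249;  (-2·δu/u)² = (-2×0.0384)² = 0.00588;  (2·δy/y)² = (2×0.0614)² = 0.0151
δQ/Q = √(0.0212) = 0.146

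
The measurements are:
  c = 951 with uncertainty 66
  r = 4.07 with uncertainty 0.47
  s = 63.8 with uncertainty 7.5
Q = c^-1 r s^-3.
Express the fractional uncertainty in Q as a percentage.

Since Q is a product/quotient, work with relative uncertainties:
  (-1·δc/c)² = (-1×0.0694)² = 0.00482;  (1·δr/r)² = (1×0.115)² = 0.0133;  (-3·δs/s)² = (-3×0.118)² = 0.124
δQ/Q = √(0.143) = 0.378

37.8%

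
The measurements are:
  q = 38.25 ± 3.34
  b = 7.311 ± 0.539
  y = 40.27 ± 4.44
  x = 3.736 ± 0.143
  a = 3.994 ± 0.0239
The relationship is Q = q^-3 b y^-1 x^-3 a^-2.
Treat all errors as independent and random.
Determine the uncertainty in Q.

Each factor contributes (exponent × relative error)² to (δQ/Q)²:
  (-3·δq/q)² = (-3×0.0873)² = 0.0686;  (1·δb/b)² = (1×0.0737)² = 0.00544;  (-1·δy/y)² = (-1×0.110)² = 0.0122;  (-3·δx/x)² = (-3×0.0383)² = 0.0132;  (-2·δa/a)² = (-2×0.00598)² = 0.000143
δQ/Q = √(0.0995) = 0.316
Q = 3.9e-09, so δQ = 0.316 × 3.9e-09 = 1.23e-09.

1.23e-09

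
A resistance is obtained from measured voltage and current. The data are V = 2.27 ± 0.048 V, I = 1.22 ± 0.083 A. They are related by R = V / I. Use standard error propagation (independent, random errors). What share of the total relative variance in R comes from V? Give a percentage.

(δR/R)² = (1·δV/V)² + (-1·δI/I)²
  V term: (1×0.0211)² = 0.000447
  I term: (-1×0.0680)² = 0.00463
Total = 0.00508. Share from V = 0.000447/0.00508 = 0.0881.

8.81%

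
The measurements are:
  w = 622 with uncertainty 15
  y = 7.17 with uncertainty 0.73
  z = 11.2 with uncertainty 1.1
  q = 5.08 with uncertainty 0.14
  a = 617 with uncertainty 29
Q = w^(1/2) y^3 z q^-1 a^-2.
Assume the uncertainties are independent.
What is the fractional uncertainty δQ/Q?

0.336

For a monomial Q ∝ w^(1/2), y^3, z, q^-1, a^-2, fractional errors add in quadrature:
  (½·δw/w)² = (0.5×0.0241)² = 0.000145;  (3·δy/y)² = (3×0.102)² = 0.0933;  (1·δz/z)² = (1×0.0982)² = 0.00965;  (-1·δq/q)² = (-1×0.0276)² = 0.000760;  (-2·δa/a)² = (-2×0.0470)² = 0.00884
δQ/Q = √(0.113) = 0.336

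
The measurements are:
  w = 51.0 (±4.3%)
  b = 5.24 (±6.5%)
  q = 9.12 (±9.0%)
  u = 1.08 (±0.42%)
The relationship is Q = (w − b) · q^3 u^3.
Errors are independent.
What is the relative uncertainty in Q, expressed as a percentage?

Let h = w − b = 45.8. δh = √(δw² + δb²) = √(4.81 + 0.116) = 2.22, so δh/h = 0.0485.
Q is then a monomial in h, q, u:
δQ/Q = √((δh/h)² + (3·δq/q)² + (3·δu/u)²) = √(0.00235 + 0.0729 + 0.000159) = 0.275

27.5%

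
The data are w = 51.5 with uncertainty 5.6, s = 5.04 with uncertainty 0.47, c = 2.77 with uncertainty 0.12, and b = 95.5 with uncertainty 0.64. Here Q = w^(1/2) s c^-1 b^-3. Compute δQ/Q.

Products/powers → add relative errors in quadrature, weighted by exponent:
  (½·δw/w)² = (0.5×0.109)² = 0.00296;  (1·δs/s)² = (1×0.0933)² = 0.00870;  (-1·δc/c)² = (-1×0.0433)² = 0.00188;  (-3·δb/b)² = (-3×0.00670)² = 0.000404
δQ/Q = √(0.0139) = 0.118

0.118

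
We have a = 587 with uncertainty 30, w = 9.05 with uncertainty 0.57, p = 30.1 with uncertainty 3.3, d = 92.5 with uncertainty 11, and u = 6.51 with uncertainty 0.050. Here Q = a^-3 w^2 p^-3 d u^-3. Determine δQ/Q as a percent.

Products/powers → add relative errors in quadrature, weighted by exponent:
  (-3·δa/a)² = (-3×0.0511)² = 0.0235;  (2·δw/w)² = (2×0.0630)² = 0.0159;  (-3·δp/p)² = (-3×0.110)² = 0.108;  (1·δd/d)² = (1×0.119)² = 0.0141;  (-3·δu/u)² = (-3×0.00768)² = 0.000531
δQ/Q = √(0.162) = 0.403

40.3%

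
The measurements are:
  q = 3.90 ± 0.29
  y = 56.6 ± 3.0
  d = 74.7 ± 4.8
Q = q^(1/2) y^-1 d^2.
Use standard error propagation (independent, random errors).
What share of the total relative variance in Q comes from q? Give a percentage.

6.68%

(δQ/Q)² = (½·δq/q)² + (-1·δy/y)² + (2·δd/d)²
  q term: (0.5×0.0744)² = 0.00138
  y term: (-1×0.0530)² = 0.00281
  d term: (2×0.0643)² = 0.0165
Total = 0.0207. Share from q = 0.00138/0.0207 = 0.0668.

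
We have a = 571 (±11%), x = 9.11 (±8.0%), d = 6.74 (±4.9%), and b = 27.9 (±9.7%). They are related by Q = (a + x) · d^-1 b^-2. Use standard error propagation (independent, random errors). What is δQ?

0.0252

Let u = a + x = 580. δu = √(δa² + δx²) = √(3950 + 0.531) = 62.8, so δu/u = 0.108.
Q is then a monomial in u, d, b:
δQ/Q = √((δu/u)² + (-1·δd/d)² + (-2·δb/b)²) = √(0.0117 + 0.00240 + 0.0376) = 0.228
Q = 0.111, so δQ = 0.228 × 0.111 = 0.0252.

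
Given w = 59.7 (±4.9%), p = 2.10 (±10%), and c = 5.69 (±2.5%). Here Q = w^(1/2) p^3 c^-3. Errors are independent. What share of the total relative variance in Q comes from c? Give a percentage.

5.85%

(δQ/Q)² = (½·δw/w)² + (3·δp/p)² + (-3·δc/c)²
  w term: (0.5×0.0490)² = 0.000600
  p term: (3×0.100)² = 0.0900
  c term: (-3×0.0250)² = 0.00563
Total = 0.0962. Share from c = 0.00563/0.0962 = 0.0585.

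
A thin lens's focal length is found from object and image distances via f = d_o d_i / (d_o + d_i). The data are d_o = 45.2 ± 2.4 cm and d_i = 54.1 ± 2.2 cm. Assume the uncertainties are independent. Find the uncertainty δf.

0.846 cm

∂f/∂d_o = (d_i/(d_o+d_i))² = 0.297;  ∂f/∂d_i = (d_o/(d_o+d_i))² = 0.207
δf = √((∂f/∂d_o · δd_o)² + (∂f/∂d_i · δd_i)²) = √(0.507 + 0.208) = 0.846 cm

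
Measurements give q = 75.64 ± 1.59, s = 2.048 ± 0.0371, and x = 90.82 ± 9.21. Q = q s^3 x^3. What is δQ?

Products/powers → add relative errors in quadrature, weighted by exponent:
  (1·δq/q)² = (1×0.0210)² = 0.000442;  (3·δs/s)² = (3×0.0181)² = 0.00295;  (3·δx/x)² = (3×0.101)² = 0.0926
δQ/Q = √(0.0960) = 0.310
Q = 4.867e+08, so δQ = 0.310 × 4.867e+08 = 1.51e+08.

1.51e+08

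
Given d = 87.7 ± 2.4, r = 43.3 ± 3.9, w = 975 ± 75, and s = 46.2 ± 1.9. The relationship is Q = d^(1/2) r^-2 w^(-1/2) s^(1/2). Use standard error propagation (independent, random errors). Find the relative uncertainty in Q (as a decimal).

Each factor contributes (exponent × relative error)² to (δQ/Q)²:
  (½·δd/d)² = (0.5×0.0274)² = 0.000187;  (-2·δr/r)² = (-2×0.0901)² = 0.0324;  (−½·δw/w)² = (-0.5×0.0769)² = 0.00148;  (½·δs/s)² = (0.5×0.0411)² = 0.000423
δQ/Q = √(0.0345) = 0.186

0.186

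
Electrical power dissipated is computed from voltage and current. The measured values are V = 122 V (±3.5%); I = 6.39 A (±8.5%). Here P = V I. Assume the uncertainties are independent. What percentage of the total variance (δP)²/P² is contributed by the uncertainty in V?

(δP/P)² = (1·δV/V)² + (1·δI/I)²
  V term: (1×0.0350)² = 0.00123
  I term: (1×0.0850)² = 0.00723
Total = 0.00845. Share from V = 0.00123/0.00845 = 0.145.

14.5%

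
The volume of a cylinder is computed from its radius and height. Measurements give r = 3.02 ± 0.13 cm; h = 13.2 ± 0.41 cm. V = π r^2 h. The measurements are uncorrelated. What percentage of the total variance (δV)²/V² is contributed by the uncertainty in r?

(δV/V)² = (2·δr/r)² + (1·δh/h)²
  r term: (2×0.0430)² = 0.00741
  h term: (1×0.0311)² = 0.000965
Total = 0.00838. Share from r = 0.00741/0.00838 = 0.885.

88.5%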